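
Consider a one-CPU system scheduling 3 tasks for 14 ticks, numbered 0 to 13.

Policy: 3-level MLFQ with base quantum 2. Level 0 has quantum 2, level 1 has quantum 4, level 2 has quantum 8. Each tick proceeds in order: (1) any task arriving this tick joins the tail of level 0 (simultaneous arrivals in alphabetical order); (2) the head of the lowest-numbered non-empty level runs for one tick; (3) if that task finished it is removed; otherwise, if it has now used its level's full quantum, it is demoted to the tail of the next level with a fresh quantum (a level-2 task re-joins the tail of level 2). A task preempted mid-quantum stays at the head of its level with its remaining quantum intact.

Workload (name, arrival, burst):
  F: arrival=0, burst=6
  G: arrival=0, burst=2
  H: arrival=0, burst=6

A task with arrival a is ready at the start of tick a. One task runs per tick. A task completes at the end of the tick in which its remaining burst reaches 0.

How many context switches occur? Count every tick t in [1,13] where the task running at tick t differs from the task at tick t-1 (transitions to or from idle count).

t=0: L0/L1/L2 = FGH/-/- → run F
t=1: L0/L1/L2 = FGH/-/- → run F
t=2: L0/L1/L2 = GH/F/- → run G
t=3: L0/L1/L2 = GH/F/- → run G
t=4: L0/L1/L2 = H/F/- → run H
t=5: L0/L1/L2 = H/F/- → run H
t=6: L0/L1/L2 = -/FH/- → run F
t=7: L0/L1/L2 = -/FH/- → run F
t=8: L0/L1/L2 = -/FH/- → run F
t=9: L0/L1/L2 = -/FH/- → run F
t=10: L0/L1/L2 = -/H/- → run H
t=11: L0/L1/L2 = -/H/- → run H
t=12: L0/L1/L2 = -/H/- → run H
t=13: L0/L1/L2 = -/H/- → run H

context switches = 4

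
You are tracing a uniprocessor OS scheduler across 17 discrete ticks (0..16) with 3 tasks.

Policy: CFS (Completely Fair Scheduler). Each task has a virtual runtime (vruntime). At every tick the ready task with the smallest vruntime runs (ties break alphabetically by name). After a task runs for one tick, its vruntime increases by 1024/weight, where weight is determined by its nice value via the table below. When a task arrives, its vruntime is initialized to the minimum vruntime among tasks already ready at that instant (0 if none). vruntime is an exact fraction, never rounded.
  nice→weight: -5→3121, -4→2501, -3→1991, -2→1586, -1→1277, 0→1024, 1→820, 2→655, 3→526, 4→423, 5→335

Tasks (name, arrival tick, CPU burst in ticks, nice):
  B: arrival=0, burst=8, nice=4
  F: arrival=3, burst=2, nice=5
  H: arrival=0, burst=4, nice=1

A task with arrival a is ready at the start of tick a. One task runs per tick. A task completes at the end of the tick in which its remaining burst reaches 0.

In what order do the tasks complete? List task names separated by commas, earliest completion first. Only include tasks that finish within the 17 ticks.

t=0: vr[B=0 H=0] → run B
t=1: vr[B=1024/423 H=0] → run H
t=2: vr[B=1024/423 H=256/205] → run H
t=3: vr[B=1024/423 F=1024/423 H=512/205] → run B
t=4: vr[B=2048/423 F=1024/423 H=512/205] → run F
t=5: vr[B=2048/423 F=776192/141705 H=512/205] → run H
t=6: vr[B=2048/423 F=776192/141705 H=768/205] → run H
t=7: vr[B=2048/423 F=776192/141705] → run B
t=8: vr[B=1024/141 F=776192/141705] → run F
t=9: vr[B=1024/141] → run B
t=10: vr[B=4096/423] → run B
t=11: vr[B=5120/423] → run B
t=12: vr[B=2048/141] → run B
t=13: vr[B=7168/423] → run B
t=14: (idle)
t=15: (idle)
t=16: (idle)

completion order = H, F, B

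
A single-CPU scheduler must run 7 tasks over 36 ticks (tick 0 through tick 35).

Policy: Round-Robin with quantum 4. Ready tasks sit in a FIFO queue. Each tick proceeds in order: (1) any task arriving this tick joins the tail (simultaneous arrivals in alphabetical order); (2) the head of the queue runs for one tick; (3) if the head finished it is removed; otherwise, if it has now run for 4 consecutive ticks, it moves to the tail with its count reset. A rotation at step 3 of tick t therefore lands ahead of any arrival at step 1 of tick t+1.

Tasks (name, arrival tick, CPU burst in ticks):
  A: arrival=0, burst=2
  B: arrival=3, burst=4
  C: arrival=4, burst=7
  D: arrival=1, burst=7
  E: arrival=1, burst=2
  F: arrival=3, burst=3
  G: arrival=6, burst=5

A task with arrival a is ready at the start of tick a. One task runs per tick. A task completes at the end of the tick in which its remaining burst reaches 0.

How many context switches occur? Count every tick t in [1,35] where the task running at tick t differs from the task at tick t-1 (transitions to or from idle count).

t=0: queue=[A] q_used=0 → run A
t=1: queue=[A,D,E] q_used=1 → run A
t=2: queue=[D,E] q_used=0 → run D
t=3: queue=[D,E,B,F] q_used=1 → run D
t=4: queue=[D,E,B,F,C] q_used=2 → run D
t=5: queue=[D,E,B,F,C] q_used=3 → run D
t=6: queue=[E,B,F,C,D,G] q_used=0 → run E
t=7: queue=[E,B,F,C,D,G] q_used=1 → run E
t=8: queue=[B,F,C,D,G] q_used=0 → run B
t=9: queue=[B,F,C,D,G] q_used=1 → run B
t=10: queue=[B,F,C,D,G] q_used=2 → run B
t=11: queue=[B,F,C,D,G] q_used=3 → run B
t=12: queue=[F,C,D,G] q_used=0 → run F
t=13: queue=[F,C,D,G] q_used=1 → run F
t=14: queue=[F,C,D,G] q_used=2 → run F
t=15: queue=[C,D,G] q_used=0 → run C
t=16: queue=[C,D,G] q_used=1 → run C
t=17: queue=[C,D,G] q_used=2 → run C
t=18: queue=[C,D,G] q_used=3 → run C
t=19: queue=[D,G,C] q_used=0 → run D
t=20: queue=[D,G,C] q_used=1 → run D
t=21: queue=[D,G,C] q_used=2 → run D
t=22: queue=[G,C] q_used=0 → run G
t=23: queue=[G,C] q_used=1 → run G
t=24: queue=[G,C] q_used=2 → run G
t=25: queue=[G,C] q_used=3 → run G
t=26: queue=[C,G] q_used=0 → run C
t=27: queue=[C,G] q_used=1 → run C
t=28: queue=[C,G] q_used=2 → run C
t=29: queue=[G] q_used=0 → run G
t=30: (idle)
t=31: (idle)
t=32: (idle)
t=33: (idle)
t=34: (idle)
t=35: (idle)

context switches = 10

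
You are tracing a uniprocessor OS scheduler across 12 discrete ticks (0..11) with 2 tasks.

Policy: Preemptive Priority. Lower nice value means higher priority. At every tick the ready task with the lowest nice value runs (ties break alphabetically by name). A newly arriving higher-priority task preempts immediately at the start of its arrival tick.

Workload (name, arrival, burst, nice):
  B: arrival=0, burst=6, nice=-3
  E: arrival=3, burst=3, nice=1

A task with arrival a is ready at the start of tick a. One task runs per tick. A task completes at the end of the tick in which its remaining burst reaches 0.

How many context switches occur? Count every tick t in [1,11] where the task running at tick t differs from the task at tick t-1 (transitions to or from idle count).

context switches = 2

t=0: ready={B} → run B
t=1: ready={B} → run B
t=2: ready={B} → run B
t=3: ready={B,E} → run B
t=4: ready={B,E} → run B
t=5: ready={B,E} → run B
t=6: ready={E} → run E
t=7: ready={E} → run E
t=8: ready={E} → run E
t=9: (idle)
t=10: (idle)
t=11: (idle)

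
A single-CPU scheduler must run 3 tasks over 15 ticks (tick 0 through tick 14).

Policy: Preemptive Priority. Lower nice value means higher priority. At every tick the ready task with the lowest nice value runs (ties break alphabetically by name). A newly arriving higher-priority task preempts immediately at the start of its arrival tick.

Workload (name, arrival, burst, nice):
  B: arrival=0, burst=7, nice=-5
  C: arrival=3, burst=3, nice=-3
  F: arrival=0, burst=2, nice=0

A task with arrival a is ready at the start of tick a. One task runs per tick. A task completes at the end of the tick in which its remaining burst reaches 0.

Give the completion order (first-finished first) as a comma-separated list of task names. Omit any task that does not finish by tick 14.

completion order = B, C, F

t=0: ready={B,F} → run B
t=1: ready={B,F} → run B
t=2: ready={B,F} → run B
t=3: ready={B,C,F} → run B
t=4: ready={B,C,F} → run B
t=5: ready={B,C,F} → run B
t=6: ready={B,C,F} → run B
t=7: ready={C,F} → run C
t=8: ready={C,F} → run C
t=9: ready={C,F} → run C
t=10: ready={F} → run F
t=11: ready={F} → run F
t=12: (idle)
t=13: (idle)
t=14: (idle)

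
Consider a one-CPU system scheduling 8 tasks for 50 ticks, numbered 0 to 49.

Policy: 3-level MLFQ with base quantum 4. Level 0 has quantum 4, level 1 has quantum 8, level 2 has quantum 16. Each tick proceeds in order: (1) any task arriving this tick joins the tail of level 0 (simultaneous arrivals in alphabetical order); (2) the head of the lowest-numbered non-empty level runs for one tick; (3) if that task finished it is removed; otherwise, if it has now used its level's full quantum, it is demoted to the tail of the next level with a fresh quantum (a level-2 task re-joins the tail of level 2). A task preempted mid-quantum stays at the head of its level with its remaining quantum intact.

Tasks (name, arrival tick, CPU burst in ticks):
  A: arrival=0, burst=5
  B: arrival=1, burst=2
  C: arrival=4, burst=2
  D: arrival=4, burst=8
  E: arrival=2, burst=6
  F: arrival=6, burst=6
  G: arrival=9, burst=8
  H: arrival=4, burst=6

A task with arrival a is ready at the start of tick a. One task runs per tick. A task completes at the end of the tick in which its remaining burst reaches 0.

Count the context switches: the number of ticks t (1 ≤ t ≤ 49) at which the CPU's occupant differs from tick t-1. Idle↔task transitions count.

context switches = 14

t=0: L0/L1/L2 = A/-/- → run A
t=1: L0/L1/L2 = AB/-/- → run A
t=2: L0/L1/L2 = ABE/-/- → run A
t=3: L0/L1/L2 = ABE/-/- → run A
t=4: L0/L1/L2 = BECDH/A/- → run B
t=5: L0/L1/L2 = BECDH/A/- → run B
t=6: L0/L1/L2 = ECDHF/A/- → run E
t=7: L0/L1/L2 = ECDHF/A/- → run E
t=8: L0/L1/L2 = ECDHF/A/- → run E
t=9: L0/L1/L2 = ECDHFG/A/- → run E
t=10: L0/L1/L2 = CDHFG/AE/- → run C
t=11: L0/L1/L2 = CDHFG/AE/- → run C
t=12: L0/L1/L2 = DHFG/AE/- → run D
t=13: L0/L1/L2 = DHFG/AE/- → run D
t=14: L0/L1/L2 = DHFG/AE/- → run D
t=15: L0/L1/L2 = DHFG/AE/- → run D
t=16: L0/L1/L2 = HFG/AED/- → run H
t=17: L0/L1/L2 = HFG/AED/- → run H
t=18: L0/L1/L2 = HFG/AED/- → run H
t=19: L0/L1/L2 = HFG/AED/- → run H
t=20: L0/L1/L2 = FG/AEDH/- → run F
t=21: L0/L1/L2 = FG/AEDH/- → run F
t=22: L0/L1/L2 = FG/AEDH/- → run F
t=23: L0/L1/L2 = FG/AEDH/- → run F
t=24: L0/L1/L2 = G/AEDHF/- → run G
t=25: L0/L1/L2 = G/AEDHF/- → run G
t=26: L0/L1/L2 = G/AEDHF/- → run G
t=27: L0/L1/L2 = G/AEDHF/- → run G
t=28: L0/L1/L2 = -/AEDHFG/- → run A
t=29: L0/L1/L2 = -/EDHFG/- → run E
t=30: L0/L1/L2 = -/EDHFG/- → run E
t=31: L0/L1/L2 = -/DHFG/- → run D
t=32: L0/L1/L2 = -/DHFG/- → run D
t=33: L0/L1/L2 = -/DHFG/- → run D
t=34: L0/L1/L2 = -/DHFG/- → run D
t=35: L0/L1/L2 = -/HFG/- → run H
t=36: L0/L1/L2 = -/HFG/- → run H
t=37: L0/L1/L2 = -/FG/- → run F
t=38: L0/L1/L2 = -/FG/- → run F
t=39: L0/L1/L2 = -/G/- → run G
t=40: L0/L1/L2 = -/G/- → run G
t=41: L0/L1/L2 = -/G/- → run G
t=42: L0/L1/L2 = -/G/- → run G
t=43: (idle)
t=44: (idle)
t=45: (idle)
t=46: (idle)
t=47: (idle)
t=48: (idle)
t=49: (idle)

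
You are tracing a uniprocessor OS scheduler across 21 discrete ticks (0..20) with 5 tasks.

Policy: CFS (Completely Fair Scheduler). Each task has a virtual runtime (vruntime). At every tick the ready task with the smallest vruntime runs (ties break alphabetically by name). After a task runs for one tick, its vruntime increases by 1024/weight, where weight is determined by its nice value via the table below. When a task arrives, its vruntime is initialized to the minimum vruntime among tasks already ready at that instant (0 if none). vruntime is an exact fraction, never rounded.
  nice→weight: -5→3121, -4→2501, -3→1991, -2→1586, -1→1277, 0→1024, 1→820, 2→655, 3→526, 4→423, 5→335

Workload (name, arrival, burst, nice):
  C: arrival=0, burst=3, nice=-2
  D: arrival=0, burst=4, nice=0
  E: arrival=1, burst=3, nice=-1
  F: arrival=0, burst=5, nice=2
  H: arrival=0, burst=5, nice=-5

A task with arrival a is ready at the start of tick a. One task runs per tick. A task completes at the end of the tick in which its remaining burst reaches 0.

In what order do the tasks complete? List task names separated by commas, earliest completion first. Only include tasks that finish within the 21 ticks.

t=0: vr[C=0 D=0 F=0 H=0] → run C
t=1: vr[C=512/793 D=0 E=0 F=0 H=0] → run D
t=2: vr[C=512/793 D=1 E=0 F=0 H=0] → run E
t=3: vr[C=512/793 D=1 E=1024/1277 F=0 H=0] → run F
t=4: vr[C=512/793 D=1 E=1024/1277 F=1024/655 H=0] → run H
t=5: vr[C=512/793 D=1 E=1024/1277 F=1024/655 H=1024/3121] → run H
t=6: vr[C=512/793 D=1 E=1024/1277 F=1024/655 H=2048/3121] → run C
t=7: vr[C=1024/793 D=1 E=1024/1277 F=1024/655 H=2048/3121] → run H
t=8: vr[C=1024/793 D=1 E=1024/1277 F=1024/655 H=3072/3121] → run E
t=9: vr[C=1024/793 D=1 E=2048/1277 F=1024/655 H=3072/3121] → run H
t=10: vr[C=1024/793 D=1 E=2048/1277 F=1024/655 H=4096/3121] → run D
t=11: vr[C=1024/793 D=2 E=2048/1277 F=1024/655 H=4096/3121] → run C
t=12: vr[D=2 E=2048/1277 F=1024/655 H=4096/3121] → run H
t=13: vr[D=2 E=2048/1277 F=1024/655] → run F
t=14: vr[D=2 E=2048/1277 F=2048/655] → run E
t=15: vr[D=2 F=2048/655] → run D
t=16: vr[D=3 F=2048/655] → run D
t=17: vr[F=2048/655] → run F
t=18: vr[F=3072/655] → run F
t=19: vr[F=4096/655] → run F
t=20: (idle)

completion order = C, H, E, D, F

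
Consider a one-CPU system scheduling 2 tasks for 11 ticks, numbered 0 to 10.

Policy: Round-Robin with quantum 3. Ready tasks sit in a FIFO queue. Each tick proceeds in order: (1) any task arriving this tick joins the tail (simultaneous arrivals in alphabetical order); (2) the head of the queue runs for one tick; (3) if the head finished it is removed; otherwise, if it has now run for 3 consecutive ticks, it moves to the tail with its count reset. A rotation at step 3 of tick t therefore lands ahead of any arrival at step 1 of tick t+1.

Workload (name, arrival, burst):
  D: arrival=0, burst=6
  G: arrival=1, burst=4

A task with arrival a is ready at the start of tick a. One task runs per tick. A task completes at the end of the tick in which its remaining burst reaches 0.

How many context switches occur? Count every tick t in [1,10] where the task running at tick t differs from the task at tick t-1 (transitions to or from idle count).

t=0: queue=[D] q_used=0 → run D
t=1: queue=[D,G] q_used=1 → run D
t=2: queue=[D,G] q_used=2 → run D
t=3: queue=[G,D] q_used=0 → run G
t=4: queue=[G,D] q_used=1 → run G
t=5: queue=[G,D] q_used=2 → run G
t=6: queue=[D,G] q_used=0 → run D
t=7: queue=[D,G] q_used=1 → run D
t=8: queue=[D,G] q_used=2 → run D
t=9: queue=[G] q_used=0 → run G
t=10: (idle)

context switches = 4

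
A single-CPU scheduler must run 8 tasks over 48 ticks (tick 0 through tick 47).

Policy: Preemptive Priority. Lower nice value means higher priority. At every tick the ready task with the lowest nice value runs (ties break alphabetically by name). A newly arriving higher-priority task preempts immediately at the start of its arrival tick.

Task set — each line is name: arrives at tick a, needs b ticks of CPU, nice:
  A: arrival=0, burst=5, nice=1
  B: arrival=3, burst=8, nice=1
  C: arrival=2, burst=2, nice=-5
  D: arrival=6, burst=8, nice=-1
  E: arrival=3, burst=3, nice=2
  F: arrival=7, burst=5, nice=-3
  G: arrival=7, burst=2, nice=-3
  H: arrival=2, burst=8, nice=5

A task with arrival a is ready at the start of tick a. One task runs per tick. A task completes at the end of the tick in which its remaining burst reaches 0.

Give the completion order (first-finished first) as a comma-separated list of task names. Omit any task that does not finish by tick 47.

completion order = C, F, G, D, A, B, E, H

t=0: ready={A} → run A
t=1: ready={A} → run A
t=2: ready={A,C,H} → run C
t=3: ready={A,B,C,E,H} → run C
t=4: ready={A,B,E,H} → run A
t=5: ready={A,B,E,H} → run A
t=6: ready={A,B,D,E,H} → run D
t=7: ready={A,B,D,E,F,G,H} → run F
t=8: ready={A,B,D,E,F,G,H} → run F
t=9: ready={A,B,D,E,F,G,H} → run F
t=10: ready={A,B,D,E,F,G,H} → run F
t=11: ready={A,B,D,E,F,G,H} → run F
t=12: ready={A,B,D,E,G,H} → run G
t=13: ready={A,B,D,E,G,H} → run G
t=14: ready={A,B,D,E,H} → run D
t=15: ready={A,B,D,E,H} → run D
t=16: ready={A,B,D,E,H} → run D
t=17: ready={A,B,D,E,H} → run D
t=18: ready={A,B,D,E,H} → run D
t=19: ready={A,B,D,E,H} → run D
t=20: ready={A,B,D,E,H} → run D
t=21: ready={A,B,E,H} → run A
t=22: ready={B,E,H} → run B
t=23: ready={B,E,H} → run B
t=24: ready={B,E,H} → run B
t=25: ready={B,E,H} → run B
t=26: ready={B,E,H} → run B
t=27: ready={B,E,H} → run B
t=28: ready={B,E,H} → run B
t=29: ready={B,E,H} → run B
t=30: ready={E,H} → run E
t=31: ready={E,H} → run E
t=32: ready={E,H} → run E
t=33: ready={H} → run H
t=34: ready={H} → run H
t=35: ready={H} → run H
t=36: ready={H} → run H
t=37: ready={H} → run H
t=38: ready={H} → run H
t=39: ready={H} → run H
t=40: ready={H} → run H
t=41: (idle)
t=42: (idle)
t=43: (idle)
t=44: (idle)
t=45: (idle)
t=46: (idle)
t=47: (idle)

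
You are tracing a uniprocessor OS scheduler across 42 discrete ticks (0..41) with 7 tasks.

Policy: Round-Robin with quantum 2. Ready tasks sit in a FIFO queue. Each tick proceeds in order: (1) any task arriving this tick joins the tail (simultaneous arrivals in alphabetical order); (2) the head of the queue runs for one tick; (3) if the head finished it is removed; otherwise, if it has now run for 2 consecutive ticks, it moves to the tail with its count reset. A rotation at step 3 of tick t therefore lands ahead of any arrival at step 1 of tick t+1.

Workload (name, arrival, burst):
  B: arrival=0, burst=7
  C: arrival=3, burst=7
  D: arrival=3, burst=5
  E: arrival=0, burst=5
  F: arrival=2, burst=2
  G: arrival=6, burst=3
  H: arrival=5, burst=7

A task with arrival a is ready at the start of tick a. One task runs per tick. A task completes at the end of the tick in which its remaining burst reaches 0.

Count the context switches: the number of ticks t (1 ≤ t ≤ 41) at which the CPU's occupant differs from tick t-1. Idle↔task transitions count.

context switches = 21

t=0: queue=[B,E] q_used=0 → run B
t=1: queue=[B,E] q_used=1 → run B
t=2: queue=[E,B,F] q_used=0 → run E
t=3: queue=[E,B,F,C,D] q_used=1 → run E
t=4: queue=[B,F,C,D,E] q_used=0 → run B
t=5: queue=[B,F,C,D,E,H] q_used=1 → run B
t=6: queue=[F,C,D,E,H,B,G] q_used=0 → run F
t=7: queue=[F,C,D,E,H,B,G] q_used=1 → run F
t=8: queue=[C,D,E,H,B,G] q_used=0 → run C
t=9: queue=[C,D,E,H,B,G] q_used=1 → run C
t=10: queue=[D,E,H,B,G,C] q_used=0 → run D
t=11: queue=[D,E,H,B,G,C] q_used=1 → run D
t=12: queue=[E,H,B,G,C,D] q_used=0 → run E
t=13: queue=[E,H,B,G,C,D] q_used=1 → run E
t=14: queue=[H,B,G,C,D,E] q_used=0 → run H
t=15: queue=[H,B,G,C,D,E] q_used=1 → run H
t=16: queue=[B,G,C,D,E,H] q_used=0 → run B
t=17: queue=[B,G,C,D,E,H] q_used=1 → run B
t=18: queue=[G,C,D,E,H,B] q_used=0 → run G
t=19: queue=[G,C,D,E,H,B] q_used=1 → run G
t=20: queue=[C,D,E,H,B,G] q_used=0 → run C
t=21: queue=[C,D,E,H,B,G] q_used=1 → run C
t=22: queue=[D,E,H,B,G,C] q_used=0 → run D
t=23: queue=[D,E,H,B,G,C] q_used=1 → run D
t=24: queue=[E,H,B,G,C,D] q_used=0 → run E
t=25: queue=[H,B,G,C,D] q_used=0 → run H
t=26: queue=[H,B,G,C,D] q_used=1 → run H
t=27: queue=[B,G,C,D,H] q_used=0 → run B
t=28: queue=[G,C,D,H] q_used=0 → run G
t=29: queue=[C,D,H] q_used=0 → run C
t=30: queue=[C,D,H] q_used=1 → run C
t=31: queue=[D,H,C] q_used=0 → run D
t=32: queue=[H,C] q_used=0 → run H
t=33: queue=[H,C] q_used=1 → run H
t=34: queue=[C,H] q_used=0 → run C
t=35: queue=[H] q_used=0 → run H
t=36: (idle)
t=37: (idle)
t=38: (idle)
t=39: (idle)
t=40: (idle)
t=41: (idle)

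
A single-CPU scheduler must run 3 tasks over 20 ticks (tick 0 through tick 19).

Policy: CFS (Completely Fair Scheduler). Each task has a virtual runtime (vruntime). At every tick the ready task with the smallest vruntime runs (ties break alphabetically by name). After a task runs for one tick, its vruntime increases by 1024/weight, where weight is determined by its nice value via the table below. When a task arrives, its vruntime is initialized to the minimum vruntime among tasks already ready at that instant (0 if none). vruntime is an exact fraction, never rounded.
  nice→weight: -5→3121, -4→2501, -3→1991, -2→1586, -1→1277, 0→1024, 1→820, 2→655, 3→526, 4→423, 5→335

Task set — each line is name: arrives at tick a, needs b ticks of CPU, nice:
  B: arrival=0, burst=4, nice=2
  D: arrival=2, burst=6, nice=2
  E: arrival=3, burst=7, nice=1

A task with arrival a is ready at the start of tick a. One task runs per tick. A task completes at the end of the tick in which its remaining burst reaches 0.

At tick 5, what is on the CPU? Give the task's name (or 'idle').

t=0: vr[B=0] → run B
t=1: vr[B=1024/655] → run B
t=2: vr[B=2048/655 D=2048/655] → run B
t=3: vr[B=3072/655 D=2048/655 E=2048/655] → run D
t=4: vr[B=3072/655 D=3072/655 E=2048/655] → run E
t=5: vr[B=3072/655 D=3072/655 E=117504/26855] → run E
t=6: vr[B=3072/655 D=3072/655 E=30208/5371] → run B
t=7: vr[D=3072/655 E=30208/5371] → run D
t=8: vr[D=4096/655 E=30208/5371] → run E
t=9: vr[D=4096/655 E=184576/26855] → run D
t=10: vr[D=1024/131 E=184576/26855] → run E
t=11: vr[D=1024/131 E=218112/26855] → run D
t=12: vr[D=6144/655 E=218112/26855] → run E
t=13: vr[D=6144/655 E=251648/26855] → run E
t=14: vr[D=6144/655 E=285184/26855] → run D
t=15: vr[D=7168/655 E=285184/26855] → run E
t=16: vr[D=7168/655] → run D
t=17: (idle)
t=18: (idle)
t=19: (idle)

running at tick 5 = E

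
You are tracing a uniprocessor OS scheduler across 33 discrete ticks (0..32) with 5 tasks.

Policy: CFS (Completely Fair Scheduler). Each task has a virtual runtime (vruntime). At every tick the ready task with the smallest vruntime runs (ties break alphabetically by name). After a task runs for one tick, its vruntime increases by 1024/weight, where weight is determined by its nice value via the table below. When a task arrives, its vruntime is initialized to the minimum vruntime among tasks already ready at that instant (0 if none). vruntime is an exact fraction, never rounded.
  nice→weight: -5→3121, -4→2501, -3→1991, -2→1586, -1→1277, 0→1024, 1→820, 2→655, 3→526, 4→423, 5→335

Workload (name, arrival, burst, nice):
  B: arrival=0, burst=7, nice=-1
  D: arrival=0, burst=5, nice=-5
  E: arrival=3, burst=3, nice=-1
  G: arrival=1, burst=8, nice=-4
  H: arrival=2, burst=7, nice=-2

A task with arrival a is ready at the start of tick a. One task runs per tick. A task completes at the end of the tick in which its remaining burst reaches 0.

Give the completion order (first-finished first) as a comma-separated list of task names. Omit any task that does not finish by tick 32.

completion order = D, E, G, H, B

t=0: vr[B=0 D=0] → run B
t=1: vr[B=1024/1277 D=0 G=0] → run D
t=2: vr[B=1024/1277 D=1024/3121 G=0 H=0] → run G
t=3: vr[B=1024/1277 D=1024/3121 E=0 G=1024/2501 H=0] → run E
t=4: vr[B=1024/1277 D=1024/3121 E=1024/1277 G=1024/2501 H=0] → run H
t=5: vr[B=1024/1277 D=1024/3121 E=1024/1277 G=1024/2501 H=512/793] → run D
t=6: vr[B=1024/1277 D=2048/3121 E=1024/1277 G=1024/2501 H=512/793] → run G
t=7: vr[B=1024/1277 D=2048/3121 E=1024/1277 G=2048/2501 H=512/793] → run H
t=8: vr[B=1024/1277 D=2048/3121 E=1024/1277 G=2048/2501 H=1024/793] → run D
t=9: vr[B=1024/1277 D=3072/3121 E=1024/1277 G=2048/2501 H=1024/793] → run B
t=10: vr[B=2048/1277 D=3072/3121 E=1024/1277 G=2048/2501 H=1024/793] → run E
t=11: vr[B=2048/1277 D=3072/3121 E=2048/1277 G=2048/2501 H=1024/793] → run G
t=12: vr[B=2048/1277 D=3072/3121 E=2048/1277 G=3072/2501 H=1024/793] → run D
t=13: vr[B=2048/1277 D=4096/3121 E=2048/1277 G=3072/2501 H=1024/793] → run G
t=14: vr[B=2048/1277 D=4096/3121 E=2048/1277 G=4096/2501 H=1024/793] → run H
t=15: vr[B=2048/1277 D=4096/3121 E=2048/1277 G=4096/2501 H=1536/793] → run D
t=16: vr[B=2048/1277 E=2048/1277 G=4096/2501 H=1536/793] → run B
t=17: vr[B=3072/1277 E=2048/1277 G=4096/2501 H=1536/793] → run E
t=18: vr[B=3072/1277 G=4096/2501 H=1536/793] → run G
t=19: vr[B=3072/1277 G=5120/2501 H=1536/793] → run H
t=20: vr[B=3072/1277 G=5120/2501 H=2048/793] → run G
t=21: vr[B=3072/1277 G=6144/2501 H=2048/793] → run B
t=22: vr[B=4096/1277 G=6144/2501 H=2048/793] → run G
t=23: vr[B=4096/1277 G=7168/2501 H=2048/793] → run H
t=24: vr[B=4096/1277 G=7168/2501 H=2560/793] → run G
t=25: vr[B=4096/1277 H=2560/793] → run B
t=26: vr[B=5120/1277 H=2560/793] → run H
t=27: vr[B=5120/1277 H=3072/793] → run H
t=28: vr[B=5120/1277] → run B
t=29: vr[B=6144/1277] → run B
t=30: (idle)
t=31: (idle)
t=32: (idle)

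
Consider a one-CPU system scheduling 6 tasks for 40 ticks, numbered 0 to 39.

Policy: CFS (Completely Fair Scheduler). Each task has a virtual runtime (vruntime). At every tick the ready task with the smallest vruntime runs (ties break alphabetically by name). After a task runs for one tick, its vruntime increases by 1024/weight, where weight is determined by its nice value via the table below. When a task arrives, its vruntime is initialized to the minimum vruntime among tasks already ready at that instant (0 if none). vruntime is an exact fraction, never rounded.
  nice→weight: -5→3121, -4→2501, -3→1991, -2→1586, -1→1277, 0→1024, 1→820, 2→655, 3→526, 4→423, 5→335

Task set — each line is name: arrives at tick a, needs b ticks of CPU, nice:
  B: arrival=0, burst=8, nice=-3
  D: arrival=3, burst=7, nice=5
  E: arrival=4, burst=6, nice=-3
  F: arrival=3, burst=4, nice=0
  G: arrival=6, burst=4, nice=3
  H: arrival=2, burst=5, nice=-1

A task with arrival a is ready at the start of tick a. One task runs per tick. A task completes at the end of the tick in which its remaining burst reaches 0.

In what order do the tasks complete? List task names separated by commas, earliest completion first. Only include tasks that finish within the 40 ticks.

t=0: vr[B=0] → run B
t=1: vr[B=1024/1991] → run B
t=2: vr[B=2048/1991 H=2048/1991] → run B
t=3: vr[B=3072/1991 D=2048/1991 F=2048/1991 H=2048/1991] → run D
t=4: vr[B=3072/1991 D=2724864/666985 E=2048/1991 F=2048/1991 H=2048/1991] → run E
t=5: vr[B=3072/1991 D=2724864/666985 E=3072/1991 F=2048/1991 H=2048/1991] → run F
t=6: vr[B=3072/1991 D=2724864/666985 E=3072/1991 F=4039/1991 G=2048/1991 H=2048/1991] → run G
t=7: vr[B=3072/1991 D=2724864/666985 E=3072/1991 F=4039/1991 G=1558016/523633 H=2048/1991] → run H
t=8: vr[B=3072/1991 D=2724864/666985 E=3072/1991 F=4039/1991 G=1558016/523633 H=4654080/2542507] → run B
t=9: vr[B=4096/1991 D=2724864/666985 E=3072/1991 F=4039/1991 G=1558016/523633 H=4654080/2542507] → run E
t=10: vr[B=4096/1991 D=2724864/666985 E=4096/1991 F=4039/1991 G=1558016/523633 H=4654080/2542507] → run H
t=11: vr[B=4096/1991 D=2724864/666985 E=4096/1991 F=4039/1991 G=1558016/523633 H=6692864/2542507] → run F
t=12: vr[B=4096/1991 D=2724864/666985 E=4096/1991 F=6030/1991 G=1558016/523633 H=6692864/2542507] → run B
t=13: vr[B=5120/1991 D=2724864/666985 E=4096/1991 F=6030/1991 G=1558016/523633 H=6692864/2542507] → run E
t=14: vr[B=5120/1991 D=2724864/666985 E=5120/1991 F=6030/1991 G=1558016/523633 H=6692864/2542507] → run B
t=15: vr[B=6144/1991 D=2724864/666985 E=5120/1991 F=6030/1991 G=1558016/523633 H=6692864/2542507] → run E
t=16: vr[B=6144/1991 D=2724864/666985 E=6144/1991 F=6030/1991 G=1558016/523633 H=6692864/2542507] → run H
t=17: vr[B=6144/1991 D=2724864/666985 E=6144/1991 F=6030/1991 G=1558016/523633 H=8731648/2542507] → run G
t=18: vr[B=6144/1991 D=2724864/666985 E=6144/1991 F=6030/1991 G=2577408/523633 H=8731648/2542507] → run F
t=19: vr[B=6144/1991 D=2724864/666985 E=6144/1991 F=8021/1991 G=2577408/523633 H=8731648/2542507] → run B
t=20: vr[B=7168/1991 D=2724864/666985 E=6144/1991 F=8021/1991 G=2577408/523633 H=8731648/2542507] → run E
t=21: vr[B=7168/1991 D=2724864/666985 E=7168/1991 F=8021/1991 G=2577408/523633 H=8731648/2542507] → run H
t=22: vr[B=7168/1991 D=2724864/666985 E=7168/1991 F=8021/1991 G=2577408/523633 H=10770432/2542507] → run B
t=23: vr[D=2724864/666985 E=7168/1991 F=8021/1991 G=2577408/523633 H=10770432/2542507] → run E
t=24: vr[D=2724864/666985 F=8021/1991 G=2577408/523633 H=10770432/2542507] → run F
t=25: vr[D=2724864/666985 G=2577408/523633 H=10770432/2542507] → run D
t=26: vr[D=4763648/666985 G=2577408/523633 H=10770432/2542507] → run H
t=27: vr[D=4763648/666985 G=2577408/523633] → run G
t=28: vr[D=4763648/666985 G=3596800/523633] → run G
t=29: vr[D=4763648/666985] → run D
t=30: vr[D=6802432/666985] → run D
t=31: vr[D=8841216/666985] → run D
t=32: vr[D=2176000/133397] → run D
t=33: vr[D=12918784/666985] → run D
t=34: (idle)
t=35: (idle)
t=36: (idle)
t=37: (idle)
t=38: (idle)
t=39: (idle)

completion order = B, E, F, H, G, D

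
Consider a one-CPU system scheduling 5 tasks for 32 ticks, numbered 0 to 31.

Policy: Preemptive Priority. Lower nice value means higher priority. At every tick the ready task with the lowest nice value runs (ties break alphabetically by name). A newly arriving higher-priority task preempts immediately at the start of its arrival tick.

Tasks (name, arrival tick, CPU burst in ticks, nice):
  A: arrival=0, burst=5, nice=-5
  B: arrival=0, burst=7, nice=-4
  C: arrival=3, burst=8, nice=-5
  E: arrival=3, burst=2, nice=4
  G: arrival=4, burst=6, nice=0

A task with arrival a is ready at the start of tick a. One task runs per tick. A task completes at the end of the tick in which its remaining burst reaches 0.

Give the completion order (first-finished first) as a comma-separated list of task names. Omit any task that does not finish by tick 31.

t=0: ready={A,B} → run A
t=1: ready={A,B} → run A
t=2: ready={A,B} → run A
t=3: ready={A,B,C,E} → run A
t=4: ready={A,B,C,E,G} → run A
t=5: ready={B,C,E,G} → run C
t=6: ready={B,C,E,G} → run C
t=7: ready={B,C,E,G} → run C
t=8: ready={B,C,E,G} → run C
t=9: ready={B,C,E,G} → run C
t=10: ready={B,C,E,G} → run C
t=11: ready={B,C,E,G} → run C
t=12: ready={B,C,E,G} → run C
t=13: ready={B,E,G} → run B
t=14: ready={B,E,G} → run B
t=15: ready={B,E,G} → run B
t=16: ready={B,E,G} → run B
t=17: ready={B,E,G} → run B
t=18: ready={B,E,G} → run B
t=19: ready={B,E,G} → run B
t=20: ready={E,G} → run G
t=21: ready={E,G} → run G
t=22: ready={E,G} → run G
t=23: ready={E,G} → run G
t=24: ready={E,G} → run G
t=25: ready={E,G} → run G
t=26: ready={E} → run E
t=27: ready={E} → run E
t=28: (idle)
t=29: (idle)
t=30: (idle)
t=31: (idle)

completion order = A, C, B, G, E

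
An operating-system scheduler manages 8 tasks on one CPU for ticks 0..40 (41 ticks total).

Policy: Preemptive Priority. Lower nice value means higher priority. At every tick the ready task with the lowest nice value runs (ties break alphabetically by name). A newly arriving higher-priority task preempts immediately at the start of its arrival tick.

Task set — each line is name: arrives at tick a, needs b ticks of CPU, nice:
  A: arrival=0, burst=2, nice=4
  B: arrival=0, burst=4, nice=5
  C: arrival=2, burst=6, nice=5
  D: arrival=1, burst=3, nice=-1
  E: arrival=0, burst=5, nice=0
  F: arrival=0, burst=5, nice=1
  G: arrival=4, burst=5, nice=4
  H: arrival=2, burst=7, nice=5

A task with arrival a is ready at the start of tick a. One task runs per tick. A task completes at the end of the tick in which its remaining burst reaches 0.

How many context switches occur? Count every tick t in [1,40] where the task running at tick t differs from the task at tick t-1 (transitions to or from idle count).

t=0: ready={A,B,E,F} → run E
t=1: ready={A,B,D,E,F} → run D
t=2: ready={A,B,C,D,E,F,H} → run D
t=3: ready={A,B,C,D,E,F,H} → run D
t=4: ready={A,B,C,E,F,G,H} → run E
t=5: ready={A,B,C,E,F,G,H} → run E
t=6: ready={A,B,C,E,F,G,H} → run E
t=7: ready={A,B,C,E,F,G,H} → run E
t=8: ready={A,B,C,F,G,H} → run F
t=9: ready={A,B,C,F,G,H} → run F
t=10: ready={A,B,C,F,G,H} → run F
t=11: ready={A,B,C,F,G,H} → run F
t=12: ready={A,B,C,F,G,H} → run F
t=13: ready={A,B,C,G,H} → run A
t=14: ready={A,B,C,G,H} → run A
t=15: ready={B,C,G,H} → run G
t=16: ready={B,C,G,H} → run G
t=17: ready={B,C,G,H} → run G
t=18: ready={B,C,G,H} → run G
t=19: ready={B,C,G,H} → run G
t=20: ready={B,C,H} → run B
t=21: ready={B,C,H} → run B
t=22: ready={B,C,H} → run B
t=23: ready={B,C,H} → run B
t=24: ready={C,H} → run C
t=25: ready={C,H} → run C
t=26: ready={C,H} → run C
t=27: ready={C,H} → run C
t=28: ready={C,H} → run C
t=29: ready={C,H} → run C
t=30: ready={H} → run H
t=31: ready={H} → run H
t=32: ready={H} → run H
t=33: ready={H} → run H
t=34: ready={H} → run H
t=35: ready={H} → run H
t=36: ready={H} → run H
t=37: (idle)
t=38: (idle)
t=39: (idle)
t=40: (idle)

context switches = 9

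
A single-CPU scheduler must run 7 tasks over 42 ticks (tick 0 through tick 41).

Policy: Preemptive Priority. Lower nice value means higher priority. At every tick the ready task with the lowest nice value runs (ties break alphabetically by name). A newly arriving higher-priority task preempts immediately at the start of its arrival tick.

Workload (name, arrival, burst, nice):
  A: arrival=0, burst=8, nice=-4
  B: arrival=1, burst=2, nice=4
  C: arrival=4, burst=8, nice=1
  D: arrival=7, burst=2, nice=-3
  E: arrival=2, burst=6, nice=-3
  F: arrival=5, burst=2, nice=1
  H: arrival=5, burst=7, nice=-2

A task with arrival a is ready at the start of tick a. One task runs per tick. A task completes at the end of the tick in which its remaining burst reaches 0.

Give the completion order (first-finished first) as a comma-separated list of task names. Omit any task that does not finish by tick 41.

t=0: ready={A} → run A
t=1: ready={A,B} → run A
t=2: ready={A,B,E} → run A
t=3: ready={A,B,E} → run A
t=4: ready={A,B,C,E} → run A
t=5: ready={A,B,C,E,F,H} → run A
t=6: ready={A,B,C,E,F,H} → run A
t=7: ready={A,B,C,D,E,F,H} → run A
t=8: ready={B,C,D,E,F,H} → run D
t=9: ready={B,C,D,E,F,H} → run D
t=10: ready={B,C,E,F,H} → run E
t=11: ready={B,C,E,F,H} → run E
t=12: ready={B,C,E,F,H} → run E
t=13: ready={B,C,E,F,H} → run E
t=14: ready={B,C,E,F,H} → run E
t=15: ready={B,C,E,F,H} → run E
t=16: ready={B,C,F,H} → run H
t=17: ready={B,C,F,H} → run H
t=18: ready={B,C,F,H} → run H
t=19: ready={B,C,F,H} → run H
t=20: ready={B,C,F,H} → run H
t=21: ready={B,C,F,H} → run H
t=22: ready={B,C,F,H} → run H
t=23: ready={B,C,F} → run C
t=24: ready={B,C,F} → run C
t=25: ready={B,C,F} → run C
t=26: ready={B,C,F} → run C
t=27: ready={B,C,F} → run C
t=28: ready={B,C,F} → run C
t=29: ready={B,C,F} → run C
t=30: ready={B,C,F} → run C
t=31: ready={B,F} → run F
t=32: ready={B,F} → run F
t=33: ready={B} → run B
t=34: ready={B} → run B
t=35: (idle)
t=36: (idle)
t=37: (idle)
t=38: (idle)
t=39: (idle)
t=40: (idle)
t=41: (idle)

completion order = A, D, E, H, C, F, B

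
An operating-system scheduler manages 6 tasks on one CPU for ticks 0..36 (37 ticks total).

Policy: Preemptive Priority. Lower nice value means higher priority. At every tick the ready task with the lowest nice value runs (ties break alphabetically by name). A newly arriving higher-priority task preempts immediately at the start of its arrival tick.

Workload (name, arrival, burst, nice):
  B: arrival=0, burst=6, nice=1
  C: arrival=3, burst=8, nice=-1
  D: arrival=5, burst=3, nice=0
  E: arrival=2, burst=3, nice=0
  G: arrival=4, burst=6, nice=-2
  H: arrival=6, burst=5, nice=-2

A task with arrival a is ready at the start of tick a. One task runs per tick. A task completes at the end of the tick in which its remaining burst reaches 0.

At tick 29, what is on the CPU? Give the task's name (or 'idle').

running at tick 29 = B

t=0: ready={B} → run B
t=1: ready={B} → run B
t=2: ready={B,E} → run E
t=3: ready={B,C,E} → run C
t=4: ready={B,C,E,G} → run G
t=5: ready={B,C,D,E,G} → run G
t=6: ready={B,C,D,E,G,H} → run G
t=7: ready={B,C,D,E,G,H} → run G
t=8: ready={B,C,D,E,G,H} → run G
t=9: ready={B,C,D,E,G,H} → run G
t=10: ready={B,C,D,E,H} → run H
t=11: ready={B,C,D,E,H} → run H
t=12: ready={B,C,D,E,H} → run H
t=13: ready={B,C,D,E,H} → run H
t=14: ready={B,C,D,E,H} → run H
t=15: ready={B,C,D,E} → run C
t=16: ready={B,C,D,E} → run C
t=17: ready={B,C,D,E} → run C
t=18: ready={B,C,D,E} → run C
t=19: ready={B,C,D,E} → run C
t=20: ready={B,C,D,E} → run C
t=21: ready={B,C,D,E} → run C
t=22: ready={B,D,E} → run D
t=23: ready={B,D,E} → run D
t=24: ready={B,D,E} → run D
t=25: ready={B,E} → run E
t=26: ready={B,E} → run E
t=27: ready={B} → run B
t=28: ready={B} → run B
t=29: ready={B} → run B
t=30: ready={B} → run B
t=31: (idle)
t=32: (idle)
t=33: (idle)
t=34: (idle)
t=35: (idle)
t=36: (idle)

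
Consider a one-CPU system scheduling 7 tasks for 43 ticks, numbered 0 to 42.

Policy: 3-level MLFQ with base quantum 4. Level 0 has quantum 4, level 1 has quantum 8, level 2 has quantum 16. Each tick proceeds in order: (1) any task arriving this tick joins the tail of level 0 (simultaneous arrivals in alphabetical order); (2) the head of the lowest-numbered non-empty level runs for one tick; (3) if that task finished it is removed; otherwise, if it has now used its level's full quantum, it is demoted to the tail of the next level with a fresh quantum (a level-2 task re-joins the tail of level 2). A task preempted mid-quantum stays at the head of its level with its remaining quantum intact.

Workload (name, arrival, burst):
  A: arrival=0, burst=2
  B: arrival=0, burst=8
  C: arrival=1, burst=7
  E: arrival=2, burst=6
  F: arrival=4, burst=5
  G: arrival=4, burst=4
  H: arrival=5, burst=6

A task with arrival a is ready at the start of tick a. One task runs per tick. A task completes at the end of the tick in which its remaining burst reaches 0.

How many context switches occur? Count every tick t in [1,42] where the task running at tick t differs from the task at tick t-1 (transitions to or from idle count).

context switches = 12

t=0: L0/L1/L2 = AB/-/- → run A
t=1: L0/L1/L2 = ABC/-/- → run A
t=2: L0/L1/L2 = BCE/-/- → run B
t=3: L0/L1/L2 = BCE/-/- → run B
t=4: L0/L1/L2 = BCEFG/-/- → run B
t=5: L0/L1/L2 = BCEFGH/-/- → run B
t=6: L0/L1/L2 = CEFGH/B/- → run C
t=7: L0/L1/L2 = CEFGH/B/- → run C
t=8: L0/L1/L2 = CEFGH/B/- → run C
t=9: L0/L1/L2 = CEFGH/B/- → run C
t=10: L0/L1/L2 = EFGH/BC/- → run E
t=11: L0/L1/L2 = EFGH/BC/- → run E
t=12: L0/L1/L2 = EFGH/BC/- → run E
t=13: L0/L1/L2 = EFGH/BC/- → run E
t=14: L0/L1/L2 = FGH/BCE/- → run F
t=15: L0/L1/L2 = FGH/BCE/- → run F
t=16: L0/L1/L2 = FGH/BCE/- → run F
t=17: L0/L1/L2 = FGH/BCE/- → run F
t=18: L0/L1/L2 = GH/BCEF/- → run G
t=19: L0/L1/L2 = GH/BCEF/- → run G
t=20: L0/L1/L2 = GH/BCEF/- → run G
t=21: L0/L1/L2 = GH/BCEF/- → run G
t=22: L0/L1/L2 = H/BCEF/- → run H
t=23: L0/L1/L2 = H/BCEF/- → run H
t=24: L0/L1/L2 = H/BCEF/- → run H
t=25: L0/L1/L2 = H/BCEF/- → run H
t=26: L0/L1/L2 = -/BCEFH/- → run B
t=27: L0/L1/L2 = -/BCEFH/- → run B
t=28: L0/L1/L2 = -/BCEFH/- → run B
t=29: L0/L1/L2 = -/BCEFH/- → run B
t=30: L0/L1/L2 = -/CEFH/- → run C
t=31: L0/L1/L2 = -/CEFH/- → run C
t=32: L0/L1/L2 = -/CEFH/- → run C
t=33: L0/L1/L2 = -/EFH/- → run E
t=34: L0/L1/L2 = -/EFH/- → run E
t=35: L0/L1/L2 = -/FH/- → run F
t=36: L0/L1/L2 = -/H/- → run H
t=37: L0/L1/L2 = -/H/- → run H
t=38: (idle)
t=39: (idle)
t=40: (idle)
t=41: (idle)
t=42: (idle)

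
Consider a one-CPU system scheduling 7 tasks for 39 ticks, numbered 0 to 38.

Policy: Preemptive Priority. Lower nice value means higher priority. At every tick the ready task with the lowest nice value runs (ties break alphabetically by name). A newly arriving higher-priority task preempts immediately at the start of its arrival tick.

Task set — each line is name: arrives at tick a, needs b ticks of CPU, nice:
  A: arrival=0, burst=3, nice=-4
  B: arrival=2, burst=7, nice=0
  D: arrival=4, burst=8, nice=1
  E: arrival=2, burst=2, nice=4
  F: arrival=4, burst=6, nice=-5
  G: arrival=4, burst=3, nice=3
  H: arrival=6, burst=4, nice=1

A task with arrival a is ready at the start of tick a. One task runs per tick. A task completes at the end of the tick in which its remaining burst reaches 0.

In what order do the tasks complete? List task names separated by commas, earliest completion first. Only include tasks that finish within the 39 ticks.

t=0: ready={A} → run A
t=1: ready={A} → run A
t=2: ready={A,B,E} → run A
t=3: ready={B,E} → run B
t=4: ready={B,D,E,F,G} → run F
t=5: ready={B,D,E,F,G} → run F
t=6: ready={B,D,E,F,G,H} → run F
t=7: ready={B,D,E,F,G,H} → run F
t=8: ready={B,D,E,F,G,H} → run F
t=9: ready={B,D,E,F,G,H} → run F
t=10: ready={B,D,E,G,H} → run B
t=11: ready={B,D,E,G,H} → run B
t=12: ready={B,D,E,G,H} → run B
t=13: ready={B,D,E,G,H} → run B
t=14: ready={B,D,E,G,H} → run B
t=15: ready={B,D,E,G,H} → run B
t=16: ready={D,E,G,H} → run D
t=17: ready={D,E,G,H} → run D
t=18: ready={D,E,G,H} → run D
t=19: ready={D,E,G,H} → run D
t=20: ready={D,E,G,H} → run D
t=21: ready={D,E,G,H} → run D
t=22: ready={D,E,G,H} → run D
t=23: ready={D,E,G,H} → run D
t=24: ready={E,G,H} → run H
t=25: ready={E,G,H} → run H
t=26: ready={E,G,H} → run H
t=27: ready={E,G,H} → run H
t=28: ready={E,G} → run G
t=29: ready={E,G} → run G
t=30: ready={E,G} → run G
t=31: ready={E} → run E
t=32: ready={E} → run E
t=33: (idle)
t=34: (idle)
t=35: (idle)
t=36: (idle)
t=37: (idle)
t=38: (idle)

completion order = A, F, B, D, H, G, E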